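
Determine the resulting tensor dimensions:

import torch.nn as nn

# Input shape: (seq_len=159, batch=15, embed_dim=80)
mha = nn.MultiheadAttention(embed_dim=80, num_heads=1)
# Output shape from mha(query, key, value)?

Input shape: (159, 15, 80)
Output shape: (159, 15, 80)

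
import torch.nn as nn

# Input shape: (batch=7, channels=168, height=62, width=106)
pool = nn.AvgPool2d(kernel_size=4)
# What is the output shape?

Input shape: (7, 168, 62, 106)
Output shape: (7, 168, 15, 26)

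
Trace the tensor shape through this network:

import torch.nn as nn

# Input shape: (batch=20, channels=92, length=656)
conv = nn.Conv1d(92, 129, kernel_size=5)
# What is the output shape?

Input shape: (20, 92, 656)
Output shape: (20, 129, 652)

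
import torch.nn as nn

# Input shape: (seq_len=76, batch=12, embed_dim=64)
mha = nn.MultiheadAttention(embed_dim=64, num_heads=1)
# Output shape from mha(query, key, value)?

Input shape: (76, 12, 64)
Output shape: (76, 12, 64)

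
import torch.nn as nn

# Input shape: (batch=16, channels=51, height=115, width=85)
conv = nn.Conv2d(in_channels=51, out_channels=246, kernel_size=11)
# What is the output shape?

Input shape: (16, 51, 115, 85)
Output shape: (16, 246, 105, 75)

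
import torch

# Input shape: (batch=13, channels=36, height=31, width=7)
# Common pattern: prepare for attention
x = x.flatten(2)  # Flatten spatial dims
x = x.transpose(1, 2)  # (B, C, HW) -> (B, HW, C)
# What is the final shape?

Input shape: (13, 36, 31, 7)
  -> after flatten(2): (13, 36, 217)
Output shape: (13, 217, 36)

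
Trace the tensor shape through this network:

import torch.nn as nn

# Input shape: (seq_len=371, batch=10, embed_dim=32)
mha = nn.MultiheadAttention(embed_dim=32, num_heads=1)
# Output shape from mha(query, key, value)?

Input shape: (371, 10, 32)
Output shape: (371, 10, 32)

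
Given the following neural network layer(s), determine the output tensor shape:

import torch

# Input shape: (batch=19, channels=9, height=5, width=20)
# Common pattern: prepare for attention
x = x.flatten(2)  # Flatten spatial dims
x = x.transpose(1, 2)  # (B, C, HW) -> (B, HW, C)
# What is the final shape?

Input shape: (19, 9, 5, 20)
  -> after flatten(2): (19, 9, 100)
Output shape: (19, 100, 9)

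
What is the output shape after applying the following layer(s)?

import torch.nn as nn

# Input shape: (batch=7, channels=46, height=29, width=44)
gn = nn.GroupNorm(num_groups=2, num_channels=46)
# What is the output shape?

Input shape: (7, 46, 29, 44)
Output shape: (7, 46, 29, 44)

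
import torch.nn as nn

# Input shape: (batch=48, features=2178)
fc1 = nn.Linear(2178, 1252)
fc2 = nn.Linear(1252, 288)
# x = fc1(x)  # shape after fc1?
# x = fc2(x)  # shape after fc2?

Input shape: (48, 2178)
  -> after fc1: (48, 1252)
Output shape: (48, 288)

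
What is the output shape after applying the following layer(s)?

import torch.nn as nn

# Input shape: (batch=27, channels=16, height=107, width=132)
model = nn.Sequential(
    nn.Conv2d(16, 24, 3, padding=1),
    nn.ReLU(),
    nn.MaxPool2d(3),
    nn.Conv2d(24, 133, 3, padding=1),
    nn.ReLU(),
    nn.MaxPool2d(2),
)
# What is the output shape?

Input shape: (27, 16, 107, 132)
  -> after first Conv2d: (27, 24, 107, 132)
  -> after first MaxPool2d: (27, 24, 35, 44)
  -> after second Conv2d: (27, 133, 35, 44)
Output shape: (27, 133, 17, 22)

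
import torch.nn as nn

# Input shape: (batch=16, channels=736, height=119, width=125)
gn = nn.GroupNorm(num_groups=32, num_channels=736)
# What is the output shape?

Input shape: (16, 736, 119, 125)
Output shape: (16, 736, 119, 125)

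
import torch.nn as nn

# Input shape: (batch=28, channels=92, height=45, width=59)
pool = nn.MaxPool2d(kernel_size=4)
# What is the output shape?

Input shape: (28, 92, 45, 59)
Output shape: (28, 92, 11, 14)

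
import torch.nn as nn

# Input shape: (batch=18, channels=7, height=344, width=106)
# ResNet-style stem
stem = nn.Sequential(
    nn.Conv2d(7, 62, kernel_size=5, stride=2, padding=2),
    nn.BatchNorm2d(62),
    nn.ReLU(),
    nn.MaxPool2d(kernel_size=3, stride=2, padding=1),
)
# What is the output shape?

Input shape: (18, 7, 344, 106)
  -> after Conv2d 5x5 stride=2: (18, 62, 172, 53)
Output shape: (18, 62, 86, 27)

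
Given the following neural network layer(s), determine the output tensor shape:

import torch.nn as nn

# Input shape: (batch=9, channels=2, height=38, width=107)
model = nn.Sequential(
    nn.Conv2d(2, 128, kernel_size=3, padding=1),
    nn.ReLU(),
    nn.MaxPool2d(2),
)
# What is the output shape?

Input shape: (9, 2, 38, 107)
  -> after Conv2d: (9, 128, 38, 107)
  -> after ReLU: (9, 128, 38, 107)
Output shape: (9, 128, 19, 53)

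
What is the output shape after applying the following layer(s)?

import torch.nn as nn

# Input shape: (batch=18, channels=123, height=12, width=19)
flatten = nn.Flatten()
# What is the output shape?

Input shape: (18, 123, 12, 19)
Output shape: (18, 28044)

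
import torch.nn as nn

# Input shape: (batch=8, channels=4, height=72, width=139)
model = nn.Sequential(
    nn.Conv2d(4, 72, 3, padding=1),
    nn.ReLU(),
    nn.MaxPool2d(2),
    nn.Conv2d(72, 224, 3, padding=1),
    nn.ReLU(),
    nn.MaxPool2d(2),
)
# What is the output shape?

Input shape: (8, 4, 72, 139)
  -> after first Conv2d: (8, 72, 72, 139)
  -> after first MaxPool2d: (8, 72, 36, 69)
  -> after second Conv2d: (8, 224, 36, 69)
Output shape: (8, 224, 18, 34)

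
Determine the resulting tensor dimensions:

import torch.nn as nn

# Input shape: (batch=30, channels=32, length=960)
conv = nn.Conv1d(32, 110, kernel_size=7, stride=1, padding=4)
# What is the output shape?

Input shape: (30, 32, 960)
Output shape: (30, 110, 962)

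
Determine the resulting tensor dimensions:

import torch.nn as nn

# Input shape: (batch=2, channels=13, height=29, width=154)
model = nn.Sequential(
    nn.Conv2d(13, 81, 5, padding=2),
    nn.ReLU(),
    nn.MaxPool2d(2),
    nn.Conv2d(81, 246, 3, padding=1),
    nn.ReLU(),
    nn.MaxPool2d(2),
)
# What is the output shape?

Input shape: (2, 13, 29, 154)
  -> after first Conv2d: (2, 81, 29, 154)
  -> after first MaxPool2d: (2, 81, 14, 77)
  -> after second Conv2d: (2, 246, 14, 77)
Output shape: (2, 246, 7, 38)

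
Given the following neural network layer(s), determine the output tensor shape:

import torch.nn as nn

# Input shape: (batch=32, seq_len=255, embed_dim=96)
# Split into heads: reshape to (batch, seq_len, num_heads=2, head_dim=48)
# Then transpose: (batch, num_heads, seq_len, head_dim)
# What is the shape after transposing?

Input shape: (32, 255, 96)
  -> after reshape: (32, 255, 2, 48)
Output shape: (32, 2, 255, 48)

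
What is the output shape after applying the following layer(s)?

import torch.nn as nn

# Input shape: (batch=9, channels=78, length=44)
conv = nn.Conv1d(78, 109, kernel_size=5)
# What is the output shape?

Input shape: (9, 78, 44)
Output shape: (9, 109, 40)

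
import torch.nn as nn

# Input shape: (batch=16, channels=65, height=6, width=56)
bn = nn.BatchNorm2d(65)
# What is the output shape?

Input shape: (16, 65, 6, 56)
Output shape: (16, 65, 6, 56)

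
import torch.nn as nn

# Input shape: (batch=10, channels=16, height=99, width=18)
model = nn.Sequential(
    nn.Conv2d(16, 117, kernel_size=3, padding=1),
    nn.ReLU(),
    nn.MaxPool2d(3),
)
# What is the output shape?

Input shape: (10, 16, 99, 18)
  -> after Conv2d: (10, 117, 99, 18)
  -> after ReLU: (10, 117, 99, 18)
Output shape: (10, 117, 33, 6)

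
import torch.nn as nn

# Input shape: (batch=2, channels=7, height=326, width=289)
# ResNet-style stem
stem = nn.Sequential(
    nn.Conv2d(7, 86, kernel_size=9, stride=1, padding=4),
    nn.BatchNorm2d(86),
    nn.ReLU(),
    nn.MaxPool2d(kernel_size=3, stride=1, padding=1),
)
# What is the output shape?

Input shape: (2, 7, 326, 289)
  -> after Conv2d 9x9 stride=1: (2, 86, 326, 289)
Output shape: (2, 86, 326, 289)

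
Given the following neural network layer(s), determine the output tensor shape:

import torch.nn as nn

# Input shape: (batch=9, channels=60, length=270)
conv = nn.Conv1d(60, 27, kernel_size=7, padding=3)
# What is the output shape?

Input shape: (9, 60, 270)
Output shape: (9, 27, 270)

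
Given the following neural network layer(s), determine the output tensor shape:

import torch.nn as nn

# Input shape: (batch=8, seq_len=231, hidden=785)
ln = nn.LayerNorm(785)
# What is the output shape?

Input shape: (8, 231, 785)
Output shape: (8, 231, 785)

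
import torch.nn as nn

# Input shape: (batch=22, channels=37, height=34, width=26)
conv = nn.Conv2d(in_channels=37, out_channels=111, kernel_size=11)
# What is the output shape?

Input shape: (22, 37, 34, 26)
Output shape: (22, 111, 24, 16)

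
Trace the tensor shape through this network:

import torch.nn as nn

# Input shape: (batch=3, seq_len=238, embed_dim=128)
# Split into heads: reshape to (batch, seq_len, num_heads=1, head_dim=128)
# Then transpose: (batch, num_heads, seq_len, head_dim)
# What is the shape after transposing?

Input shape: (3, 238, 128)
  -> after reshape: (3, 238, 1, 128)
Output shape: (3, 1, 238, 128)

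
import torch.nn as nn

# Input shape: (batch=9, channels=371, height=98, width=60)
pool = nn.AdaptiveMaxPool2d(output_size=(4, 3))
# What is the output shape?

Input shape: (9, 371, 98, 60)
Output shape: (9, 371, 4, 3)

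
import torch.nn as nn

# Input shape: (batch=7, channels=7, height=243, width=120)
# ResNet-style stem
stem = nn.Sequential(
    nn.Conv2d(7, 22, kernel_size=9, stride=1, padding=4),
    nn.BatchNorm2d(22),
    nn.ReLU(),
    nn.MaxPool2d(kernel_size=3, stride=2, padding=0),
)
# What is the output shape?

Input shape: (7, 7, 243, 120)
  -> after Conv2d 9x9 stride=1: (7, 22, 243, 120)
Output shape: (7, 22, 121, 59)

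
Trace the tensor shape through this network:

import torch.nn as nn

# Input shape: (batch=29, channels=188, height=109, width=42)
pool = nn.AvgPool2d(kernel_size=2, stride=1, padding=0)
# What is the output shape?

Input shape: (29, 188, 109, 42)
Output shape: (29, 188, 108, 41)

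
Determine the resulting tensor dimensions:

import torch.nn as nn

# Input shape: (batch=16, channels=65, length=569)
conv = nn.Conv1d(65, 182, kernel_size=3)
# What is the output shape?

Input shape: (16, 65, 569)
Output shape: (16, 182, 567)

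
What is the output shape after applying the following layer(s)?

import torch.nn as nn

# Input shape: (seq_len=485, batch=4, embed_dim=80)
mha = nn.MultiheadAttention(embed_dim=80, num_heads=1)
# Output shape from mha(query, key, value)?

Input shape: (485, 4, 80)
Output shape: (485, 4, 80)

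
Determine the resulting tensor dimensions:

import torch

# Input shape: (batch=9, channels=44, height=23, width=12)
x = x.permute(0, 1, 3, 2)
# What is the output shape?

Input shape: (9, 44, 23, 12)
Output shape: (9, 44, 12, 23)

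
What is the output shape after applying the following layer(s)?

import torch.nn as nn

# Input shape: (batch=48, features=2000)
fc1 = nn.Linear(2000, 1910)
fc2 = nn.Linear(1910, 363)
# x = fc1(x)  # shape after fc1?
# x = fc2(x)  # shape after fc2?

Input shape: (48, 2000)
  -> after fc1: (48, 1910)
Output shape: (48, 363)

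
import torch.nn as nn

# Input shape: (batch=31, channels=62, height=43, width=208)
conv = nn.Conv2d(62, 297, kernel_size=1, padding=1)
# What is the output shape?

Input shape: (31, 62, 43, 208)
Output shape: (31, 297, 45, 210)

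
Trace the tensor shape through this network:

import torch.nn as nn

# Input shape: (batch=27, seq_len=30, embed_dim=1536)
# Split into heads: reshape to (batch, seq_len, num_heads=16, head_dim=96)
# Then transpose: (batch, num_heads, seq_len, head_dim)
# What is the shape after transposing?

Input shape: (27, 30, 1536)
  -> after reshape: (27, 30, 16, 96)
Output shape: (27, 16, 30, 96)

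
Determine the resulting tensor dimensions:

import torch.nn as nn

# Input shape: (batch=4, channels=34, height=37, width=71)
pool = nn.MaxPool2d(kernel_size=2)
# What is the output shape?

Input shape: (4, 34, 37, 71)
Output shape: (4, 34, 18, 35)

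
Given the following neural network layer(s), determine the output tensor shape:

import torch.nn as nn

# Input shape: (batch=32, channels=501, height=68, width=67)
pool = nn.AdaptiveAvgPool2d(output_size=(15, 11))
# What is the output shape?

Input shape: (32, 501, 68, 67)
Output shape: (32, 501, 15, 11)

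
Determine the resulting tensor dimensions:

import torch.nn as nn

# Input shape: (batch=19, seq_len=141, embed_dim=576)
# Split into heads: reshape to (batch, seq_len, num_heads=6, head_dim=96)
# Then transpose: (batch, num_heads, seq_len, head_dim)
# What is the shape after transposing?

Input shape: (19, 141, 576)
  -> after reshape: (19, 141, 6, 96)
Output shape: (19, 6, 141, 96)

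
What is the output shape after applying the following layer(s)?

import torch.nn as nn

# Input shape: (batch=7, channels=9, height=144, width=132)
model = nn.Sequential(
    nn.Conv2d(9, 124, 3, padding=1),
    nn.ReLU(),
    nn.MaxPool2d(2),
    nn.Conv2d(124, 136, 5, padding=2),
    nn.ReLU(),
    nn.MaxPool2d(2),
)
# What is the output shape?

Input shape: (7, 9, 144, 132)
  -> after first Conv2d: (7, 124, 144, 132)
  -> after first MaxPool2d: (7, 124, 72, 66)
  -> after second Conv2d: (7, 136, 72, 66)
Output shape: (7, 136, 36, 33)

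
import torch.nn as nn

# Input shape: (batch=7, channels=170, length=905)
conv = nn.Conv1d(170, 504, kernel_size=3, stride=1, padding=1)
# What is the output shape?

Input shape: (7, 170, 905)
Output shape: (7, 504, 905)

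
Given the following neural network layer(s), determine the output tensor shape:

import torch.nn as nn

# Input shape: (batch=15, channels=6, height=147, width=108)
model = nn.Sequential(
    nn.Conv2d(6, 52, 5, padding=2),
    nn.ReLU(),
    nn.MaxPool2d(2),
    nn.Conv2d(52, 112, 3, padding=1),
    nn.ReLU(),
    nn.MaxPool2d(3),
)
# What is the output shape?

Input shape: (15, 6, 147, 108)
  -> after first Conv2d: (15, 52, 147, 108)
  -> after first MaxPool2d: (15, 52, 73, 54)
  -> after second Conv2d: (15, 112, 73, 54)
Output shape: (15, 112, 24, 18)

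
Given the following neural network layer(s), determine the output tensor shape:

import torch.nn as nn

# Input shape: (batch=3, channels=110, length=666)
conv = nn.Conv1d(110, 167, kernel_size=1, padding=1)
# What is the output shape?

Input shape: (3, 110, 666)
Output shape: (3, 167, 668)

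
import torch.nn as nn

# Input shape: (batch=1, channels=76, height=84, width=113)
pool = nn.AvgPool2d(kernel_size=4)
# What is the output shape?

Input shape: (1, 76, 84, 113)
Output shape: (1, 76, 21, 28)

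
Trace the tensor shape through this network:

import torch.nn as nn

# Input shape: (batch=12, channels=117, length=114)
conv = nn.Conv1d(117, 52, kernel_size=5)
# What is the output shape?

Input shape: (12, 117, 114)
Output shape: (12, 52, 110)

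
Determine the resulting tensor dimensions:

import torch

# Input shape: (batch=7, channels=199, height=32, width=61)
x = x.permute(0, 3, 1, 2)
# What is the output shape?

Input shape: (7, 199, 32, 61)
Output shape: (7, 61, 199, 32)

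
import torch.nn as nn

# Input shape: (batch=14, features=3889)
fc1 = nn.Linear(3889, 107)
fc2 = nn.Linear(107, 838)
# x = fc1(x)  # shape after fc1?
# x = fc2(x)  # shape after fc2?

Input shape: (14, 3889)
  -> after fc1: (14, 107)
Output shape: (14, 838)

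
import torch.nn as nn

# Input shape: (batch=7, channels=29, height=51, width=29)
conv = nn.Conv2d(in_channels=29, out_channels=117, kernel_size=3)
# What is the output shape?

Input shape: (7, 29, 51, 29)
Output shape: (7, 117, 49, 27)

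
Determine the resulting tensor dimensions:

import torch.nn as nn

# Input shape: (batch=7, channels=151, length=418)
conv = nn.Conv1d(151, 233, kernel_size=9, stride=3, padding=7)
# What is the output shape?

Input shape: (7, 151, 418)
Output shape: (7, 233, 142)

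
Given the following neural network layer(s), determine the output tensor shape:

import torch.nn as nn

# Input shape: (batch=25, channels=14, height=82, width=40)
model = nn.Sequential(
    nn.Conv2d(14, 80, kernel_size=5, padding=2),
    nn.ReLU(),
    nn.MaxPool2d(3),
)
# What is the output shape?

Input shape: (25, 14, 82, 40)
  -> after Conv2d: (25, 80, 82, 40)
  -> after ReLU: (25, 80, 82, 40)
Output shape: (25, 80, 27, 13)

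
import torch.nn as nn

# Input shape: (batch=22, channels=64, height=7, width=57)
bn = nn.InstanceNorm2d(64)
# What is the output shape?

Input shape: (22, 64, 7, 57)
Output shape: (22, 64, 7, 57)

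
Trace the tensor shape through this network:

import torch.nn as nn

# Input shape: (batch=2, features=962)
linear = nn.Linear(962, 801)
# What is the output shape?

Input shape: (2, 962)
Output shape: (2, 801)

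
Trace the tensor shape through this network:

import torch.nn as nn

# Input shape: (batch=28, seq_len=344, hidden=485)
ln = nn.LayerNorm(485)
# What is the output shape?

Input shape: (28, 344, 485)
Output shape: (28, 344, 485)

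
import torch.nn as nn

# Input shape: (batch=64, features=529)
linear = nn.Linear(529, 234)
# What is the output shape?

Input shape: (64, 529)
Output shape: (64, 234)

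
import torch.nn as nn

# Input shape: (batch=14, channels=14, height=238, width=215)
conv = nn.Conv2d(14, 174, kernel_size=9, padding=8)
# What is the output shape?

Input shape: (14, 14, 238, 215)
Output shape: (14, 174, 246, 223)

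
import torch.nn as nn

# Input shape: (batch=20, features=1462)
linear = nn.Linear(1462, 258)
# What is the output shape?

Input shape: (20, 1462)
Output shape: (20, 258)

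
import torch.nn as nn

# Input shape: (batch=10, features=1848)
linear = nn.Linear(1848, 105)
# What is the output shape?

Input shape: (10, 1848)
Output shape: (10, 105)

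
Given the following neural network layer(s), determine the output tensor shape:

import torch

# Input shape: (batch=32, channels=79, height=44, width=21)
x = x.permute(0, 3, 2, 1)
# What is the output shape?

Input shape: (32, 79, 44, 21)
Output shape: (32, 21, 44, 79)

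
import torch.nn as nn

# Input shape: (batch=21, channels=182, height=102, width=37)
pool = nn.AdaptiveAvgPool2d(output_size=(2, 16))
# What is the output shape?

Input shape: (21, 182, 102, 37)
Output shape: (21, 182, 2, 16)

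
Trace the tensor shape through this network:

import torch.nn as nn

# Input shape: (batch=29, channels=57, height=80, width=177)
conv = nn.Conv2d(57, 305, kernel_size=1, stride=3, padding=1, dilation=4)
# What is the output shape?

Input shape: (29, 57, 80, 177)
Output shape: (29, 305, 28, 60)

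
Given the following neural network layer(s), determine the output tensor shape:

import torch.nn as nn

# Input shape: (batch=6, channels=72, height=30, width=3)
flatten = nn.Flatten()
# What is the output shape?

Input shape: (6, 72, 30, 3)
Output shape: (6, 6480)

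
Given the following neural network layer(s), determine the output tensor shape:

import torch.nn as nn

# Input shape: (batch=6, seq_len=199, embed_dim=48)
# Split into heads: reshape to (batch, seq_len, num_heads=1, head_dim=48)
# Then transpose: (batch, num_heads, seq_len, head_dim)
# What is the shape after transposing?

Input shape: (6, 199, 48)
  -> after reshape: (6, 199, 1, 48)
Output shape: (6, 1, 199, 48)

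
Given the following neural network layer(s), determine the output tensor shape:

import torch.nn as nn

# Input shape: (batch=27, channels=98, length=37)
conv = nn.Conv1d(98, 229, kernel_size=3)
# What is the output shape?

Input shape: (27, 98, 37)
Output shape: (27, 229, 35)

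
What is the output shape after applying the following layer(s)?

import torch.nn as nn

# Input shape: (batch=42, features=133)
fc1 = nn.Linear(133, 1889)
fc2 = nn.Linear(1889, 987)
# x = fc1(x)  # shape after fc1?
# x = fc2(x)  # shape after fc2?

Input shape: (42, 133)
  -> after fc1: (42, 1889)
Output shape: (42, 987)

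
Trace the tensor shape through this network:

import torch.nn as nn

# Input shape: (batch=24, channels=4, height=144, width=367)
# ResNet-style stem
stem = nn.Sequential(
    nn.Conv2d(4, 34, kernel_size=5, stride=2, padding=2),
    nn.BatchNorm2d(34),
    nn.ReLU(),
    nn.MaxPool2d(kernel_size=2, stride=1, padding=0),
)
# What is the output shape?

Input shape: (24, 4, 144, 367)
  -> after Conv2d 5x5 stride=2: (24, 34, 72, 184)
Output shape: (24, 34, 71, 183)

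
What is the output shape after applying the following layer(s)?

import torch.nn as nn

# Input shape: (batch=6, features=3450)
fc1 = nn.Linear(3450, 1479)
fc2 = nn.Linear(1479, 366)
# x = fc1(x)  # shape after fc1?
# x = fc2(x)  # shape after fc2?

Input shape: (6, 3450)
  -> after fc1: (6, 1479)
Output shape: (6, 366)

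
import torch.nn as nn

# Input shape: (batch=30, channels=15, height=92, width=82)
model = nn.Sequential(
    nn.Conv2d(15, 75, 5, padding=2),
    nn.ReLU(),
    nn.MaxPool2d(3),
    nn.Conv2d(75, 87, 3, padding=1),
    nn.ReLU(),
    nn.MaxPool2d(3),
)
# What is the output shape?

Input shape: (30, 15, 92, 82)
  -> after first Conv2d: (30, 75, 92, 82)
  -> after first MaxPool2d: (30, 75, 30, 27)
  -> after second Conv2d: (30, 87, 30, 27)
Output shape: (30, 87, 10, 9)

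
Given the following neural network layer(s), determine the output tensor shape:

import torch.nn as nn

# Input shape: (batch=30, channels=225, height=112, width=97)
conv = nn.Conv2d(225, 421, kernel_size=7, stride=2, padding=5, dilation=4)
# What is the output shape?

Input shape: (30, 225, 112, 97)
Output shape: (30, 421, 49, 42)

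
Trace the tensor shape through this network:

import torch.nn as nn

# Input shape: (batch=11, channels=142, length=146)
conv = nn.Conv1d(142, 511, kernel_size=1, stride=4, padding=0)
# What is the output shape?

Input shape: (11, 142, 146)
Output shape: (11, 511, 37)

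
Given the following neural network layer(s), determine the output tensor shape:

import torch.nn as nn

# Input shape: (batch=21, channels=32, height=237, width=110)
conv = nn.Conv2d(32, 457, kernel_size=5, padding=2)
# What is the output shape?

Input shape: (21, 32, 237, 110)
Output shape: (21, 457, 237, 110)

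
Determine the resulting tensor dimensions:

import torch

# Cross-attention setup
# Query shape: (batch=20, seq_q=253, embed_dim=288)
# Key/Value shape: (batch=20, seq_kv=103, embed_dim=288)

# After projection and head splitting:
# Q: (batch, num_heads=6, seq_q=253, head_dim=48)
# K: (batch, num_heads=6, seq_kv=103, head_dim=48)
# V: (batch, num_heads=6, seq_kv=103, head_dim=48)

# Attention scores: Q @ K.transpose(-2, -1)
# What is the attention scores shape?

Input shape: (20, 253, 288)
Output shape: (20, 6, 253, 103)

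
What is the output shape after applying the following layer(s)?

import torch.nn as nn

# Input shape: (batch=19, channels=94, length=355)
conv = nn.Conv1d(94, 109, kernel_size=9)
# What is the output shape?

Input shape: (19, 94, 355)
Output shape: (19, 109, 347)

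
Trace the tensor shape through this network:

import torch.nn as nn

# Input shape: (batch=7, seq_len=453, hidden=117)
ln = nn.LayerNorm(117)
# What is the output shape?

Input shape: (7, 453, 117)
Output shape: (7, 453, 117)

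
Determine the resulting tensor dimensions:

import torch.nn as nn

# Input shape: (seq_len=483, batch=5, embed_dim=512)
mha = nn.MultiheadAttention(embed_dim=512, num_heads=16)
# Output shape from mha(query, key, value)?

Input shape: (483, 5, 512)
Output shape: (483, 5, 512)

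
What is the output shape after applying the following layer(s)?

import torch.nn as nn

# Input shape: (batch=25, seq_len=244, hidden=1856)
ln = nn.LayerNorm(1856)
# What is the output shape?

Input shape: (25, 244, 1856)
Output shape: (25, 244, 1856)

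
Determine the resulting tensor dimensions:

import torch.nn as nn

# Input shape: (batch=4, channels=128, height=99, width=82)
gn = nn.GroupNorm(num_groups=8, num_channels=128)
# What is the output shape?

Input shape: (4, 128, 99, 82)
Output shape: (4, 128, 99, 82)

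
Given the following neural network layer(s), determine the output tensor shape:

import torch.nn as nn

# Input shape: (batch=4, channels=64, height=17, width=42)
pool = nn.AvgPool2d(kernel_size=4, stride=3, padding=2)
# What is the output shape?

Input shape: (4, 64, 17, 42)
Output shape: (4, 64, 6, 15)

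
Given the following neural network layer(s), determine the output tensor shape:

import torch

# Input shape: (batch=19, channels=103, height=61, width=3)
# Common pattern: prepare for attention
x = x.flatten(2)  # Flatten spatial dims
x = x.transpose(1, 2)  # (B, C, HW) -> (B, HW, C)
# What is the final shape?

Input shape: (19, 103, 61, 3)
  -> after flatten(2): (19, 103, 183)
Output shape: (19, 183, 103)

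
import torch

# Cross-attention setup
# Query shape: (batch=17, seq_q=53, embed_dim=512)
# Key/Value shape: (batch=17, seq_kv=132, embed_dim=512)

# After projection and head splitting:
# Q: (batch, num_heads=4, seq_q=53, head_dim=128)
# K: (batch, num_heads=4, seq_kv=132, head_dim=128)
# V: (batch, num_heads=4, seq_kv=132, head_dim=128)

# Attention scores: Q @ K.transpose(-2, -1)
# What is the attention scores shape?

Input shape: (17, 53, 512)
Output shape: (17, 4, 53, 132)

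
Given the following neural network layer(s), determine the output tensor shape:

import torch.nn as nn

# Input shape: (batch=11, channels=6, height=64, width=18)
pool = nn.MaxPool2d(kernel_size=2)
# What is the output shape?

Input shape: (11, 6, 64, 18)
Output shape: (11, 6, 32, 9)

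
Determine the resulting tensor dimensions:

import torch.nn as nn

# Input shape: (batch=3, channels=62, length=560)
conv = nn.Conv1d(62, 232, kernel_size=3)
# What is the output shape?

Input shape: (3, 62, 560)
Output shape: (3, 232, 558)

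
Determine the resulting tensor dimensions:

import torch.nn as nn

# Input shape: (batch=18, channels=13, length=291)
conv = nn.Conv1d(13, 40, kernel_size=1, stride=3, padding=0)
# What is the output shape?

Input shape: (18, 13, 291)
Output shape: (18, 40, 97)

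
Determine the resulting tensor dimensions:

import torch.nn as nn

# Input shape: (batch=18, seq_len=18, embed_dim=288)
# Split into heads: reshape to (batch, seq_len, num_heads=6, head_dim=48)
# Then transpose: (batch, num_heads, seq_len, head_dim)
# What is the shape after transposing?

Input shape: (18, 18, 288)
  -> after reshape: (18, 18, 6, 48)
Output shape: (18, 6, 18, 48)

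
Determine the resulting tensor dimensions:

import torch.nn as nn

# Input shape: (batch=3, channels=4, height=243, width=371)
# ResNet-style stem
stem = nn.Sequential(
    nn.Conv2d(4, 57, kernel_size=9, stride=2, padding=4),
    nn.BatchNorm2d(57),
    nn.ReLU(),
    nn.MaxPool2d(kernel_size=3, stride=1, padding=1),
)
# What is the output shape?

Input shape: (3, 4, 243, 371)
  -> after Conv2d 9x9 stride=2: (3, 57, 122, 186)
Output shape: (3, 57, 122, 186)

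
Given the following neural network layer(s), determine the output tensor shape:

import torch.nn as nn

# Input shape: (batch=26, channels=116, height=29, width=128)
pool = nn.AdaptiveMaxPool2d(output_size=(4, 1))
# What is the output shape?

Input shape: (26, 116, 29, 128)
Output shape: (26, 116, 4, 1)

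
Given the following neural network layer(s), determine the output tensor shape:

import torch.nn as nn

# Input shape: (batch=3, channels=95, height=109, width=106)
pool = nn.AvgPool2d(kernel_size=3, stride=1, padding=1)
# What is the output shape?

Input shape: (3, 95, 109, 106)
Output shape: (3, 95, 109, 106)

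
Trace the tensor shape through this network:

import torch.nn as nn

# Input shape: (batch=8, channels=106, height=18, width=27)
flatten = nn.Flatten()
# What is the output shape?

Input shape: (8, 106, 18, 27)
Output shape: (8, 51516)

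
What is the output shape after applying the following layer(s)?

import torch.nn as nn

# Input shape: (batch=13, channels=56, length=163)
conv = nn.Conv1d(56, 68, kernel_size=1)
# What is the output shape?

Input shape: (13, 56, 163)
Output shape: (13, 68, 163)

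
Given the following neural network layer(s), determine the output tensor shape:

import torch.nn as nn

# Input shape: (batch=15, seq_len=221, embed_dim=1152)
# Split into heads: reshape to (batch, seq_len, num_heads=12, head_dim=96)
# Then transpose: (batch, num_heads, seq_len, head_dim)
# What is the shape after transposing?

Input shape: (15, 221, 1152)
  -> after reshape: (15, 221, 12, 96)
Output shape: (15, 12, 221, 96)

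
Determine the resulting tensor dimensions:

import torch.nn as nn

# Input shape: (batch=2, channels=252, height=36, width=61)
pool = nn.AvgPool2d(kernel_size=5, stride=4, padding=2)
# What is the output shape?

Input shape: (2, 252, 36, 61)
Output shape: (2, 252, 9, 16)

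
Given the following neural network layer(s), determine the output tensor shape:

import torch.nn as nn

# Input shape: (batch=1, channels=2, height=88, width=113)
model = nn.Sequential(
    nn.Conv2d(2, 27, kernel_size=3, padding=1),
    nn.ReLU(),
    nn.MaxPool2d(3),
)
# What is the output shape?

Input shape: (1, 2, 88, 113)
  -> after Conv2d: (1, 27, 88, 113)
  -> after ReLU: (1, 27, 88, 113)
Output shape: (1, 27, 29, 37)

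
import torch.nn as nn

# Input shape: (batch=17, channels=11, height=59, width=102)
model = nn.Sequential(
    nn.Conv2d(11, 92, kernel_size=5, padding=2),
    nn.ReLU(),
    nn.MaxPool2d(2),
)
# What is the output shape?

Input shape: (17, 11, 59, 102)
  -> after Conv2d: (17, 92, 59, 102)
  -> after ReLU: (17, 92, 59, 102)
Output shape: (17, 92, 29, 51)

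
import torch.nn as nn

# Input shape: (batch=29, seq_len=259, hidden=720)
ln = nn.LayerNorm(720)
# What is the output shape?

Input shape: (29, 259, 720)
Output shape: (29, 259, 720)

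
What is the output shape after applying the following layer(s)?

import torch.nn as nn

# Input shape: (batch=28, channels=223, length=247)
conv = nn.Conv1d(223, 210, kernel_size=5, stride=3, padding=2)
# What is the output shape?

Input shape: (28, 223, 247)
Output shape: (28, 210, 83)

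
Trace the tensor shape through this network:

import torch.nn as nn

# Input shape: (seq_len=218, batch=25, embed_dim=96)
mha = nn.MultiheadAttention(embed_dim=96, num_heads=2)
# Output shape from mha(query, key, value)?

Input shape: (218, 25, 96)
Output shape: (218, 25, 96)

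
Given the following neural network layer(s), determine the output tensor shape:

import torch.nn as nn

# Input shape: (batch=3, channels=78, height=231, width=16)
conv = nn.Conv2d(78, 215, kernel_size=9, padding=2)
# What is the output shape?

Input shape: (3, 78, 231, 16)
Output shape: (3, 215, 227, 12)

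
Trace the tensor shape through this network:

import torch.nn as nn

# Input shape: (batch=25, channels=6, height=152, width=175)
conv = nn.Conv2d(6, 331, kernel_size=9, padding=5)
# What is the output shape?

Input shape: (25, 6, 152, 175)
Output shape: (25, 331, 154, 177)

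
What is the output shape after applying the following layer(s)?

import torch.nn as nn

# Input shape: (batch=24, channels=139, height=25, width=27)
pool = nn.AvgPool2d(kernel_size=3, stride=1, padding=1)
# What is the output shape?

Input shape: (24, 139, 25, 27)
Output shape: (24, 139, 25, 27)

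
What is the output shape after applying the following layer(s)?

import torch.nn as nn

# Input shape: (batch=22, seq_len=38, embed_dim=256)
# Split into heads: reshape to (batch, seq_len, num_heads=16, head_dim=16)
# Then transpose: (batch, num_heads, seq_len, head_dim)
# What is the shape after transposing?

Input shape: (22, 38, 256)
  -> after reshape: (22, 38, 16, 16)
Output shape: (22, 16, 38, 16)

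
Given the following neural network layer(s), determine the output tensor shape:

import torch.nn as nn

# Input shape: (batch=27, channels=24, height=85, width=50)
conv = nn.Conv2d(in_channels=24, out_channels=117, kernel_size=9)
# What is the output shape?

Input shape: (27, 24, 85, 50)
Output shape: (27, 117, 77, 42)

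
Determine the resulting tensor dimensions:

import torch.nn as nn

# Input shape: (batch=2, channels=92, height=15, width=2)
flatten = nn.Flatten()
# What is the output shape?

Input shape: (2, 92, 15, 2)
Output shape: (2, 2760)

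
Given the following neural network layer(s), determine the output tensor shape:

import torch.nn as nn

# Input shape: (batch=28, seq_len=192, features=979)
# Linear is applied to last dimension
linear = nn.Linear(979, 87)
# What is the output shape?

Input shape: (28, 192, 979)
Output shape: (28, 192, 87)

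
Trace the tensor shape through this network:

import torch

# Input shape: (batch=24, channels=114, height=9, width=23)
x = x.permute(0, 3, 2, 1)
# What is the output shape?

Input shape: (24, 114, 9, 23)
Output shape: (24, 23, 9, 114)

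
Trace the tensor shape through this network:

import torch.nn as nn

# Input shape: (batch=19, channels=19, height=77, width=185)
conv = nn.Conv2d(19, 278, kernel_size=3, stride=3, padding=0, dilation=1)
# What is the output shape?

Input shape: (19, 19, 77, 185)
Output shape: (19, 278, 25, 61)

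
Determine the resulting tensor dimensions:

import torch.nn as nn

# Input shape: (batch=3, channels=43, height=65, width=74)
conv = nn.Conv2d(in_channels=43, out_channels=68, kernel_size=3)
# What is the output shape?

Input shape: (3, 43, 65, 74)
Output shape: (3, 68, 63, 72)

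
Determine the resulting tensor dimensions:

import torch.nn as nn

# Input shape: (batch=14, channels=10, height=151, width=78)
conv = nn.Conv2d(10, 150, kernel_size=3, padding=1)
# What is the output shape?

Input shape: (14, 10, 151, 78)
Output shape: (14, 150, 151, 78)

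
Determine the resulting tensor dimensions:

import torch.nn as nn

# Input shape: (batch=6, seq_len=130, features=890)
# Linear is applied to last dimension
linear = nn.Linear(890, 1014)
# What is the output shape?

Input shape: (6, 130, 890)
Output shape: (6, 130, 1014)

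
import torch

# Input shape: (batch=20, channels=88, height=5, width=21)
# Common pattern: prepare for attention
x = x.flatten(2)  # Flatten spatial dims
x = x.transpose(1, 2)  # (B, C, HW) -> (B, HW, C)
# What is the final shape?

Input shape: (20, 88, 5, 21)
  -> after flatten(2): (20, 88, 105)
Output shape: (20, 105, 88)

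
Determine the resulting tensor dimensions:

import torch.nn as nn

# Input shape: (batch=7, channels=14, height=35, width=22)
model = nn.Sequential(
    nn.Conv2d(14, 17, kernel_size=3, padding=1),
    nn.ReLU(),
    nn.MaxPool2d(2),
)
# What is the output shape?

Input shape: (7, 14, 35, 22)
  -> after Conv2d: (7, 17, 35, 22)
  -> after ReLU: (7, 17, 35, 22)
Output shape: (7, 17, 17, 11)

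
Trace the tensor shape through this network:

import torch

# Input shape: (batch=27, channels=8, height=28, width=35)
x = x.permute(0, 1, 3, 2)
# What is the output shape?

Input shape: (27, 8, 28, 35)
Output shape: (27, 8, 35, 28)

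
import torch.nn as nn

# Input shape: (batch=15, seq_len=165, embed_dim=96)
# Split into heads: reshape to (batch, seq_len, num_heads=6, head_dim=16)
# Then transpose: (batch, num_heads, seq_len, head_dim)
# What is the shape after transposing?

Input shape: (15, 165, 96)
  -> after reshape: (15, 165, 6, 16)
Output shape: (15, 6, 165, 16)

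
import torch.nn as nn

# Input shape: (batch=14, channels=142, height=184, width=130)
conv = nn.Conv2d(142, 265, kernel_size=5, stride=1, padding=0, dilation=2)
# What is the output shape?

Input shape: (14, 142, 184, 130)
Output shape: (14, 265, 176, 122)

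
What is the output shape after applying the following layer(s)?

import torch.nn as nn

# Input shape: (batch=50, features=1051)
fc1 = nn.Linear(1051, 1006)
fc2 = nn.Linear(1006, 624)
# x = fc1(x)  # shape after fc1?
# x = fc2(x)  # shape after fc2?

Input shape: (50, 1051)
  -> after fc1: (50, 1006)
Output shape: (50, 624)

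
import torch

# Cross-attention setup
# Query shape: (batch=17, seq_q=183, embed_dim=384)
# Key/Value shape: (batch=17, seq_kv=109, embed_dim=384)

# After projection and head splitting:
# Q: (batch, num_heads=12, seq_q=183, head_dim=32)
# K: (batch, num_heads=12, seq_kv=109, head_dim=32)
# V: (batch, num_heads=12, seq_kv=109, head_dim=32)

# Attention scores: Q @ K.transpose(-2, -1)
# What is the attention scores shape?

Input shape: (17, 183, 384)
Output shape: (17, 12, 183, 109)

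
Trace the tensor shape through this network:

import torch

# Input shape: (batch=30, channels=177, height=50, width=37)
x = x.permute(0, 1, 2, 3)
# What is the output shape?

Input shape: (30, 177, 50, 37)
Output shape: (30, 177, 50, 37)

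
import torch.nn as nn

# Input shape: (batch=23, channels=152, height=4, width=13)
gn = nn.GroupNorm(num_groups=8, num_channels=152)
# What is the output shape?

Input shape: (23, 152, 4, 13)
Output shape: (23, 152, 4, 13)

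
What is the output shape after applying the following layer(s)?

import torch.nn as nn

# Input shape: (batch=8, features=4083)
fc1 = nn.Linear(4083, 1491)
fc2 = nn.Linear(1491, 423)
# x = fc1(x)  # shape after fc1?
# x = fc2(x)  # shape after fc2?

Input shape: (8, 4083)
  -> after fc1: (8, 1491)
Output shape: (8, 423)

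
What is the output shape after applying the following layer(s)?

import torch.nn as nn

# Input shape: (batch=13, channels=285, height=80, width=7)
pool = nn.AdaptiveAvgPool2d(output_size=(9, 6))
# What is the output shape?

Input shape: (13, 285, 80, 7)
Output shape: (13, 285, 9, 6)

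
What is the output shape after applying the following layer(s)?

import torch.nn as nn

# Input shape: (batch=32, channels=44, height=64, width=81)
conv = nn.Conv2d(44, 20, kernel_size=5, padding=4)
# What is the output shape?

Input shape: (32, 44, 64, 81)
Output shape: (32, 20, 68, 85)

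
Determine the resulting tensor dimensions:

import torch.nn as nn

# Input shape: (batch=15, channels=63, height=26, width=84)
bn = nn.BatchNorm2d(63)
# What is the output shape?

Input shape: (15, 63, 26, 84)
Output shape: (15, 63, 26, 84)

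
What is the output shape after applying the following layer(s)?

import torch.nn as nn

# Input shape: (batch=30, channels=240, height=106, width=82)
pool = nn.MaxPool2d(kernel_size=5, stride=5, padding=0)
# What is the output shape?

Input shape: (30, 240, 106, 82)
Output shape: (30, 240, 21, 16)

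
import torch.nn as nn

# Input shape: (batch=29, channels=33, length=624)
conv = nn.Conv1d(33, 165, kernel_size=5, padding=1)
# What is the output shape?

Input shape: (29, 33, 624)
Output shape: (29, 165, 622)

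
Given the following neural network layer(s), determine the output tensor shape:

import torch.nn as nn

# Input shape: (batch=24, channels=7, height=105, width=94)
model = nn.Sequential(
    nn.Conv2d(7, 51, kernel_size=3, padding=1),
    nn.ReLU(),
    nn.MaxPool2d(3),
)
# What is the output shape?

Input shape: (24, 7, 105, 94)
  -> after Conv2d: (24, 51, 105, 94)
  -> after ReLU: (24, 51, 105, 94)
Output shape: (24, 51, 35, 31)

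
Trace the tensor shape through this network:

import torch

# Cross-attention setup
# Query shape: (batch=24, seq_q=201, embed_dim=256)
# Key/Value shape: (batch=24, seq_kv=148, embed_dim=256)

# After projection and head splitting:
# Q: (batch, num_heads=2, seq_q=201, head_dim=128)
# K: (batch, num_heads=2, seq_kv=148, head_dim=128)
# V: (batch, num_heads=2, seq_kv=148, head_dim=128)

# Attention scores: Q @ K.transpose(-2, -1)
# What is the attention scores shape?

Input shape: (24, 201, 256)
Output shape: (24, 2, 201, 148)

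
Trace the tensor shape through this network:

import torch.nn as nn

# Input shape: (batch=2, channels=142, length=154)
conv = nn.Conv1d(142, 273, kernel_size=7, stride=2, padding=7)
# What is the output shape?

Input shape: (2, 142, 154)
Output shape: (2, 273, 81)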